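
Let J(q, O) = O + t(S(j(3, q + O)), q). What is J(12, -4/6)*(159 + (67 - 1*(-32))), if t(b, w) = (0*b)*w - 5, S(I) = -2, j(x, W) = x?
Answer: -1462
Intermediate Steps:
t(b, w) = -5 (t(b, w) = 0*w - 5 = 0 - 5 = -5)
J(q, O) = -5 + O (J(q, O) = O - 5 = -5 + O)
J(12, -4/6)*(159 + (67 - 1*(-32))) = (-5 - 4/6)*(159 + (67 - 1*(-32))) = (-5 - 4*1/6)*(159 + (67 + 32)) = (-5 - 2/3)*(159 + 99) = -17/3*258 = -1462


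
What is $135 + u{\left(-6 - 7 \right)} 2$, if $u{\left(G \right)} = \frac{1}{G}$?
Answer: $\frac{1753}{13} \approx 134.85$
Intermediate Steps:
$135 + u{\left(-6 - 7 \right)} 2 = 135 + \frac{1}{-6 - 7} \cdot 2 = 135 + \frac{1}{-13} \cdot 2 = 135 - \frac{2}{13} = \frac{1753}{13}$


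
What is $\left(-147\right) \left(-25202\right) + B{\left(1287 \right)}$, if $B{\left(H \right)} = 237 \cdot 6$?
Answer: $3706116$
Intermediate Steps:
$B{\left(H \right)} = 1422$
$\left(-147\right) \left(-25202\right) + B{\left(1287 \right)} = \left(-147\right) \left(-25202\right) + 1422 = 3704694 + 1422 = 3706116$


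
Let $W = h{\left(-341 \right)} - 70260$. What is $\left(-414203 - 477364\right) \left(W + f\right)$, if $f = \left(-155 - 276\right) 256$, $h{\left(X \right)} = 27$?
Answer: $160989361623$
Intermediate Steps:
$f = -110336$ ($f = \left(-431\right) 256 = -110336$)
$W = -70233$ ($W = 27 - 70260 = -70233$)
$\left(-414203 - 477364\right) \left(W + f\right) = \left(-414203 - 477364\right) \left(-70233 - 110336\right) = \left(-891567\right) \left(-180569\right) = 160989361623$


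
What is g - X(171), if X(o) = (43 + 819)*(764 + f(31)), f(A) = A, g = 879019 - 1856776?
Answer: -1663047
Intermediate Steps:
g = -977757
X(o) = 685290 (X(o) = (43 + 819)*(764 + 31) = 862*795 = 685290)
g - X(171) = -977757 - 1*685290 = -977757 - 685290 = -1663047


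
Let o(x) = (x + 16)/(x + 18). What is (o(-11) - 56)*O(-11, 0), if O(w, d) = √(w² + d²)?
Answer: -4257/7 ≈ -608.14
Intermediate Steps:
o(x) = (16 + x)/(18 + x)
O(w, d) = √(d² + w²)
(o(-11) - 56)*O(-11, 0) = ((16 - 11)/(18 - 11) - 56)*√(0² + (-11)²) = (5/7 - 56)*√(0 + 121) = ((⅐)*5 - 56)*√121 = (5/7 - 56)*11 = -387/7*11 = -4257/7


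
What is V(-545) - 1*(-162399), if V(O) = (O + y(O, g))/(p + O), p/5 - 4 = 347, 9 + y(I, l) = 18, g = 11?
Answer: 98251127/605 ≈ 1.6240e+5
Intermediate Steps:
y(I, l) = 9 (y(I, l) = -9 + 18 = 9)
p = 1755 (p = 20 + 5*347 = 20 + 1735 = 1755)
V(O) = (9 + O)/(1755 + O) (V(O) = (O + 9)/(1755 + O) = (9 + O)/(1755 + O))
V(-545) - 1*(-162399) = (9 - 545)/(1755 - 545) - 1*(-162399) = -536/1210 + 162399 = (1/1210)*(-536) + 162399 = -268/605 + 162399 = 98251127/605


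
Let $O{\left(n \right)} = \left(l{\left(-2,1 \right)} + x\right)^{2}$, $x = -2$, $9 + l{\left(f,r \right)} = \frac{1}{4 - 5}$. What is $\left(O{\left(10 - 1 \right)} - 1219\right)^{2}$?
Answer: $1155625$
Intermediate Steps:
$l{\left(f,r \right)} = -10$ ($l{\left(f,r \right)} = -9 + \frac{1}{4 - 5} = -9 + \frac{1}{-1} = -9 - 1 = -10$)
$O{\left(n \right)} = 144$ ($O{\left(n \right)} = \left(-10 - 2\right)^{2} = \left(-12\right)^{2} = 144$)
$\left(O{\left(10 - 1 \right)} - 1219\right)^{2} = \left(144 - 1219\right)^{2} = \left(-1075\right)^{2} = 1155625$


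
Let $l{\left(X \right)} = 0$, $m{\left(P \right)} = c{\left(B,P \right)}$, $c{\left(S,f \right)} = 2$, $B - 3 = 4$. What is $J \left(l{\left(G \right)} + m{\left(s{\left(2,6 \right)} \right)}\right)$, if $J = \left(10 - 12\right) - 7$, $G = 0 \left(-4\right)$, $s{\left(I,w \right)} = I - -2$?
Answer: $-18$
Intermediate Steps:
$B = 7$ ($B = 3 + 4 = 7$)
$s{\left(I,w \right)} = 2 + I$ ($s{\left(I,w \right)} = I + 2 = 2 + I$)
$G = 0$
$J = -9$ ($J = -2 - 7 = -9$)
$m{\left(P \right)} = 2$
$J \left(l{\left(G \right)} + m{\left(s{\left(2,6 \right)} \right)}\right) = - 9 \left(0 + 2\right) = \left(-9\right) 2 = -18$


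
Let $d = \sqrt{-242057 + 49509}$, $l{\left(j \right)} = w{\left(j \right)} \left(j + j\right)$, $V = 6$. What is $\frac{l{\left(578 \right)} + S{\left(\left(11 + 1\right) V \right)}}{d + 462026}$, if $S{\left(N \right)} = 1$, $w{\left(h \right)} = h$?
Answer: $\frac{51451908399}{35578036204} - \frac{222723 i \sqrt{48137}}{35578036204} \approx 1.4462 - 0.0013735 i$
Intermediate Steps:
$l{\left(j \right)} = 2 j^{2}$ ($l{\left(j \right)} = j \left(j + j\right) = j 2 j = 2 j^{2}$)
$d = 2 i \sqrt{48137}$ ($d = \sqrt{-192548} = 2 i \sqrt{48137} \approx 438.8 i$)
$\frac{l{\left(578 \right)} + S{\left(\left(11 + 1\right) V \right)}}{d + 462026} = \frac{2 \cdot 578^{2} + 1}{2 i \sqrt{48137} + 462026} = \frac{2 \cdot 334084 + 1}{462026 + 2 i \sqrt{48137}} = \frac{668168 + 1}{462026 + 2 i \sqrt{48137}} = \frac{668169}{462026 + 2 i \sqrt{48137}}$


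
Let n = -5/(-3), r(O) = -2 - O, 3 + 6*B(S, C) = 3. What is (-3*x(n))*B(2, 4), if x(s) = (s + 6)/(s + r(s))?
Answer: 0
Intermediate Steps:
B(S, C) = 0 (B(S, C) = -½ + (⅙)*3 = -½ + ½ = 0)
n = 5/3 (n = -5*(-⅓) = 5/3 ≈ 1.6667)
x(s) = -3 - s/2 (x(s) = (s + 6)/(s + (-2 - s)) = (6 + s)/(-2) = (6 + s)*(-½) = -3 - s/2)
(-3*x(n))*B(2, 4) = -3*(-3 - ½*5/3)*0 = -3*(-3 - ⅚)*0 = -3*(-23/6)*0 = (23/2)*0 = 0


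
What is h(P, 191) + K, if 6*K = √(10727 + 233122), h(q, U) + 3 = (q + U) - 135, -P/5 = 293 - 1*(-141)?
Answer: -2117 + √243849/6 ≈ -2034.7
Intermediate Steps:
P = -2170 (P = -5*(293 - 1*(-141)) = -5*(293 + 141) = -5*434 = -2170)
h(q, U) = -138 + U + q (h(q, U) = -3 + ((q + U) - 135) = -3 + ((U + q) - 135) = -3 + (-135 + U + q) = -138 + U + q)
K = √243849/6 (K = √(10727 + 233122)/6 = √243849/6 ≈ 82.302)
h(P, 191) + K = (-138 + 191 - 2170) + √243849/6 = -2117 + √243849/6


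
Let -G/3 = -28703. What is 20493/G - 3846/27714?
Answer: 13153766/132579157 ≈ 0.099214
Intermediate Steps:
G = 86109 (G = -3*(-28703) = 86109)
20493/G - 3846/27714 = 20493/86109 - 3846/27714 = 20493*(1/86109) - 3846*1/27714 = 6831/28703 - 641/4619 = 13153766/132579157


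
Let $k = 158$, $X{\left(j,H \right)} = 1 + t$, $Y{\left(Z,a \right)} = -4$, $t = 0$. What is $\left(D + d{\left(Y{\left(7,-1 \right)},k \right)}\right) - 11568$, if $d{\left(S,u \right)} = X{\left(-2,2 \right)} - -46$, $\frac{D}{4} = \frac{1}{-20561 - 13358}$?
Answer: $- \frac{390780803}{33919} \approx -11521.0$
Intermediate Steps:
$X{\left(j,H \right)} = 1$ ($X{\left(j,H \right)} = 1 + 0 = 1$)
$D = - \frac{4}{33919}$ ($D = \frac{4}{-20561 - 13358} = \frac{4}{-33919} = 4 \left(- \frac{1}{33919}\right) = - \frac{4}{33919} \approx -0.00011793$)
$d{\left(S,u \right)} = 47$ ($d{\left(S,u \right)} = 1 - -46 = 1 + 46 = 47$)
$\left(D + d{\left(Y{\left(7,-1 \right)},k \right)}\right) - 11568 = \left(- \frac{4}{33919} + 47\right) - 11568 = \frac{1594189}{33919} - 11568 = - \frac{390780803}{33919}$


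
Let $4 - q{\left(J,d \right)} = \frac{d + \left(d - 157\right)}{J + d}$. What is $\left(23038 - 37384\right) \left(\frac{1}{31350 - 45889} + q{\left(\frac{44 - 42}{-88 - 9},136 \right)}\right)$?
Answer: $- \frac{867763580913}{19176941} \approx -45250.0$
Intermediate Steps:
$q{\left(J,d \right)} = 4 - \frac{-157 + 2 d}{J + d}$ ($q{\left(J,d \right)} = 4 - \frac{d + \left(d - 157\right)}{J + d} = 4 - \frac{d + \left(-157 + d\right)}{J + d} = 4 - \frac{-157 + 2 d}{J + d}$)
$\left(23038 - 37384\right) \left(\frac{1}{31350 - 45889} + q{\left(\frac{44 - 42}{-88 - 9},136 \right)}\right) = \left(23038 - 37384\right) \left(\frac{1}{31350 - 45889} + \frac{157 + 2 \cdot 136 + 4 \frac{44 - 42}{-88 - 9}}{\frac{44 - 42}{-88 - 9} + 136}\right) = - 14346 \left(\frac{1}{-14539} + \frac{157 + 272 + 4 \frac{2}{-97}}{\frac{2}{-97} + 136}\right) = - 14346 \left(- \frac{1}{14539} + \frac{157 + 272 + 4 \cdot 2 \left(- \frac{1}{97}\right)}{2 \left(- \frac{1}{97}\right) + 136}\right) = - 14346 \left(- \frac{1}{14539} + \frac{157 + 272 + 4 \left(- \frac{2}{97}\right)}{- \frac{2}{97} + 136}\right) = - 14346 \left(- \frac{1}{14539} + \frac{157 + 272 - \frac{8}{97}}{\frac{13190}{97}}\right) = - 14346 \left(- \frac{1}{14539} + \frac{97}{13190} \cdot \frac{41605}{97}\right) = - 14346 \left(- \frac{1}{14539} + \frac{8321}{2638}\right) = \left(-14346\right) \frac{120976381}{38353882} = - \frac{867763580913}{19176941}$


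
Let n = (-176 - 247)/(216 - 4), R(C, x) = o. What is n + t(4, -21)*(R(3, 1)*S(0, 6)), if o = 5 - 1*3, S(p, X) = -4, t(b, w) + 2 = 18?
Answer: -27559/212 ≈ -130.00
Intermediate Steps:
t(b, w) = 16 (t(b, w) = -2 + 18 = 16)
o = 2 (o = 5 - 3 = 2)
R(C, x) = 2
n = -423/212 ≈ -1.9953
n + t(4, -21)*(R(3, 1)*S(0, 6)) = -423/212 + 16*(2*(-4)) = -423/212 + 16*(-8) = -423/212 - 128 = -27559/212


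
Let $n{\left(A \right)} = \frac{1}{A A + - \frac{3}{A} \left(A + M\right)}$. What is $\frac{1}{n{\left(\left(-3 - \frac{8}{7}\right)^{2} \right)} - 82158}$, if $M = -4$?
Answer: $- \frac{590177386}{48487791659747} \approx -1.2172 \cdot 10^{-5}$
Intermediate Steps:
$n{\left(A \right)} = \frac{1}{A^{2} - \frac{3 \left(-4 + A\right)}{A}}$ ($n{\left(A \right)} = \frac{1}{A A + - \frac{3}{A} \left(A - 4\right)} = \frac{1}{A^{2} + - \frac{3}{A} \left(-4 + A\right)} = \frac{1}{A^{2} - \frac{3 \left(-4 + A\right)}{A}}$)
$\frac{1}{n{\left(\left(-3 - \frac{8}{7}\right)^{2} \right)} - 82158} = \frac{1}{\frac{\left(-3 - \frac{8}{7}\right)^{2}}{12 + \left(\left(-3 - \frac{8}{7}\right)^{2}\right)^{3} - 3 \left(-3 - \frac{8}{7}\right)^{2}} - 82158} = \frac{1}{\frac{\left(- \frac{29}{7}\right)^{2}}{12 + \left(\left(- \frac{29}{7}\right)^{2}\right)^{3} - 3 \left(- \frac{29}{7}\right)^{2}} - 82158} = \frac{1}{\frac{841}{49 \left(12 + \left(\frac{841}{49}\right)^{3} - \frac{2523}{49}\right)} - 82158} = \frac{1}{\frac{841}{49 \left(12 + \frac{594823321}{117649} - \frac{2523}{49}\right)} - 82158} = \frac{1}{\frac{841}{49 \cdot \frac{590177386}{117649}} - 82158} = \frac{1}{\frac{841}{49} \cdot \frac{117649}{590177386} - 82158} = \frac{1}{\frac{2019241}{590177386} - 82158} = \frac{1}{- \frac{48487791659747}{590177386}} = - \frac{590177386}{48487791659747}$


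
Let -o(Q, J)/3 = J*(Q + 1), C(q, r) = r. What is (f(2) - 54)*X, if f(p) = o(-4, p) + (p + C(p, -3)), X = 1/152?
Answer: -37/152 ≈ -0.24342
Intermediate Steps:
X = 1/152 ≈ 0.0065789
o(Q, J) = -3*J*(1 + Q) (o(Q, J) = -3*J*(Q + 1) = -3*J*(1 + Q))
f(p) = -3 + 10*p (f(p) = -3*p*(1 - 4) + (p - 3) = -3*p*(-3) + (-3 + p) = 9*p + (-3 + p) = -3 + 10*p)
(f(2) - 54)*X = ((-3 + 10*2) - 54)*(1/152) = ((-3 + 20) - 54)*(1/152) = (17 - 54)*(1/152) = -37*1/152 = -37/152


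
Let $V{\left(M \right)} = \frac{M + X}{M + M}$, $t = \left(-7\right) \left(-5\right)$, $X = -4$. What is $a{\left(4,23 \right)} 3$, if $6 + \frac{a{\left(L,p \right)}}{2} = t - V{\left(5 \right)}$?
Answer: $\frac{867}{5} \approx 173.4$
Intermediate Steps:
$t = 35$
$V{\left(M \right)} = \frac{-4 + M}{2 M}$ ($V{\left(M \right)} = \frac{M - 4}{M + M} = \frac{-4 + M}{2 M}$)
$a{\left(L,p \right)} = \frac{289}{5}$ ($a{\left(L,p \right)} = -12 + 2 \left(35 - \frac{-4 + 5}{2 \cdot 5}\right) = -12 + 2 \left(35 - \frac{1}{2} \cdot \frac{1}{5} \cdot 1\right) = -12 + 2 \left(35 - \frac{1}{10}\right) = -12 + 2 \cdot \frac{349}{10} = -12 + \frac{349}{5} = \frac{289}{5}$)
$a{\left(4,23 \right)} 3 = \frac{289}{5} \cdot 3 = \frac{867}{5}$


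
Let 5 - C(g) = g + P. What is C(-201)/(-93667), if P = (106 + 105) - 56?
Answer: -51/93667 ≈ -0.00054448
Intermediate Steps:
P = 155 (P = 211 - 56 = 155)
C(g) = -150 - g (C(g) = 5 - (g + 155) = 5 - (155 + g) = 5 + (-155 - g) = -150 - g)
C(-201)/(-93667) = (-150 - 1*(-201))/(-93667) = (-150 + 201)*(-1/93667) = 51*(-1/93667) = -51/93667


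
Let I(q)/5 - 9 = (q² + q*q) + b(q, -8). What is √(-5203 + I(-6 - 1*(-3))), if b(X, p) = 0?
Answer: 2*I*√1267 ≈ 71.19*I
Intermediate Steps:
I(q) = 45 + 10*q² (I(q) = 45 + 5*((q² + q*q) + 0) = 45 + 5*((q² + q²) + 0) = 45 + 5*(2*q² + 0) = 45 + 5*(2*q²) = 45 + 10*q²)
√(-5203 + I(-6 - 1*(-3))) = √(-5203 + (45 + 10*(-6 - 1*(-3))²)) = √(-5203 + (45 + 10*(-6 + 3)²)) = √(-5203 + (45 + 10*(-3)²)) = √(-5203 + (45 + 10*9)) = √(-5203 + (45 + 90)) = √(-5203 + 135) = √(-5068) = 2*I*√1267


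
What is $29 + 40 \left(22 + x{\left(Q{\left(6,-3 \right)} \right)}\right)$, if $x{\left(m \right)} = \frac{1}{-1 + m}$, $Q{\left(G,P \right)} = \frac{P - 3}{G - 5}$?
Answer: $\frac{6323}{7} \approx 903.29$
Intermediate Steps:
$Q{\left(G,P \right)} = \frac{-3 + P}{-5 + G}$
$29 + 40 \left(22 + x{\left(Q{\left(6,-3 \right)} \right)}\right) = 29 + 40 \left(22 + \frac{1}{-1 + \frac{-3 - 3}{-5 + 6}}\right) = 29 + 40 \left(22 + \frac{1}{-1 + 1^{-1} \left(-6\right)}\right) = 29 + 40 \left(22 + \frac{1}{-1 + 1 \left(-6\right)}\right) = 29 + 40 \left(22 + \frac{1}{-1 - 6}\right) = 29 + 40 \left(22 + \frac{1}{-7}\right) = 29 + 40 \left(22 - \frac{1}{7}\right) = 29 + 40 \cdot \frac{153}{7} = 29 + \frac{6120}{7} = \frac{6323}{7}$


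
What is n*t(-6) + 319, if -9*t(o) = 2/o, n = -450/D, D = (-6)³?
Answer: 103381/324 ≈ 319.08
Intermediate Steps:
D = -216
n = 25/12 (n = -450/(-216) = -450*(-1/216) = 25/12 ≈ 2.0833)
t(o) = -2/(9*o)
n*t(-6) + 319 = 25*(-2/9/(-6))/12 + 319 = 25*(-2/9*(-⅙))/12 + 319 = (25/12)*(1/27) + 319 = 25/324 + 319 = 103381/324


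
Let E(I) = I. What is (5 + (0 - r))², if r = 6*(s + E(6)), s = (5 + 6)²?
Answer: 573049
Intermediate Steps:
s = 121 (s = 11² = 121)
r = 762 (r = 6*(121 + 6) = 6*127 = 762)
(5 + (0 - r))² = (5 + (0 - 1*762))² = (5 + (0 - 762))² = (5 - 762)² = (-757)² = 573049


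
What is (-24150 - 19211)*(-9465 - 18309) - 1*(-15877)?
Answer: 1204324291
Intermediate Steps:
(-24150 - 19211)*(-9465 - 18309) - 1*(-15877) = -43361*(-27774) + 15877 = 1204308414 + 15877 = 1204324291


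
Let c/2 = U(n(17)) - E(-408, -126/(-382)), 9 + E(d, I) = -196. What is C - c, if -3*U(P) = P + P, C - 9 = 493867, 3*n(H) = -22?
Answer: 4441106/9 ≈ 4.9346e+5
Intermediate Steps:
n(H) = -22/3 (n(H) = (⅓)*(-22) = -22/3)
E(d, I) = -205 (E(d, I) = -9 - 196 = -205)
C = 493876 (C = 9 + 493867 = 493876)
U(P) = -2*P/3 (U(P) = -(P + P)/3 = -2*P/3)
c = 3778/9 (c = 2*(-⅔*(-22/3) - 1*(-205)) = 2*(44/9 + 205) = 2*(1889/9) = 3778/9 ≈ 419.78)
C - c = 493876 - 1*3778/9 = 493876 - 3778/9 = 4441106/9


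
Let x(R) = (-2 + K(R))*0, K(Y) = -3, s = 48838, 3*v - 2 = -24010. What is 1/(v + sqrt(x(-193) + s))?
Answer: -36012/287972261 - 9*sqrt(48838)/575944522 ≈ -0.00012851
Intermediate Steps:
v = -24008/3 (v = 2/3 + (1/3)*(-24010) = 2/3 - 24010/3 = -24008/3 ≈ -8002.7)
x(R) = 0 (x(R) = (-2 - 3)*0 = -5*0 = 0)
1/(v + sqrt(x(-193) + s)) = 1/(-24008/3 + sqrt(0 + 48838)) = 1/(-24008/3 + sqrt(48838))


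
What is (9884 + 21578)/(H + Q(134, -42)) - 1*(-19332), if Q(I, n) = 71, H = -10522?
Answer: 202007270/10451 ≈ 19329.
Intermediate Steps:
(9884 + 21578)/(H + Q(134, -42)) - 1*(-19332) = (9884 + 21578)/(-10522 + 71) - 1*(-19332) = 31462/(-10451) + 19332 = 31462*(-1/10451) + 19332 = -31462/10451 + 19332 = 202007270/10451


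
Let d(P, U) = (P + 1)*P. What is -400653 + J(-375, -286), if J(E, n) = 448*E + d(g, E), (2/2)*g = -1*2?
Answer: -568651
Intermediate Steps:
g = -2 (g = -1*2 = -2)
d(P, U) = P*(1 + P) (d(P, U) = (1 + P)*P = P*(1 + P))
J(E, n) = 2 + 448*E (J(E, n) = 448*E - 2*(1 - 2) = 448*E - 2*(-1) = 448*E + 2 = 2 + 448*E)
-400653 + J(-375, -286) = -400653 + (2 + 448*(-375)) = -400653 + (2 - 168000) = -400653 - 167998 = -568651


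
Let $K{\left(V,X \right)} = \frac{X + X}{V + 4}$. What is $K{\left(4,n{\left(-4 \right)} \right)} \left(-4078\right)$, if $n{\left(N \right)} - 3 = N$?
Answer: $\frac{2039}{2} \approx 1019.5$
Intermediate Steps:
$n{\left(N \right)} = 3 + N$
$K{\left(V,X \right)} = \frac{2 X}{4 + V}$
$K{\left(4,n{\left(-4 \right)} \right)} \left(-4078\right) = \frac{2 \left(3 - 4\right)}{4 + 4} \left(-4078\right) = 2 \left(-1\right) \frac{1}{8} \left(-4078\right) = \left(- \frac{1}{4}\right) \left(-4078\right) = \frac{2039}{2}$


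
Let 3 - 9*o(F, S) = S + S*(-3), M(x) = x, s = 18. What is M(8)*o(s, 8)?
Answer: 152/9 ≈ 16.889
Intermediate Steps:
o(F, S) = ⅓ + 2*S/9 (o(F, S) = ⅓ - (S + S*(-3))/9 = ⅓ - (S - 3*S)/9 = ⅓ - (-2)*S/9 = ⅓ + 2*S/9)
M(8)*o(s, 8) = 8*(⅓ + (2/9)*8) = 8*(⅓ + 16/9) = 8*(19/9) = 152/9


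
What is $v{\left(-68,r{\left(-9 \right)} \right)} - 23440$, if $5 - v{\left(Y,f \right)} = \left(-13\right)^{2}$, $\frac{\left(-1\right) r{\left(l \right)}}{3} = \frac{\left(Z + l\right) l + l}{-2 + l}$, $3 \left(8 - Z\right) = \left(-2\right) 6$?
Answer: $-23604$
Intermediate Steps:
$Z = 12$ ($Z = 8 - \frac{\left(-2\right) 6}{3} = 8 - -4 = 8 + 4 = 12$)
$r{\left(l \right)} = - \frac{3 \left(l + l \left(12 + l\right)\right)}{-2 + l}$ ($r{\left(l \right)} = - 3 \frac{\left(12 + l\right) l + l}{-2 + l} = - 3 \frac{l \left(12 + l\right) + l}{-2 + l} = - 3 \frac{l + l \left(12 + l\right)}{-2 + l} = - \frac{3 \left(l + l \left(12 + l\right)\right)}{-2 + l}$)
$v{\left(Y,f \right)} = -164$ ($v{\left(Y,f \right)} = 5 - \left(-13\right)^{2} = 5 - 169 = -164$)
$v{\left(-68,r{\left(-9 \right)} \right)} - 23440 = -164 - 23440 = -23604$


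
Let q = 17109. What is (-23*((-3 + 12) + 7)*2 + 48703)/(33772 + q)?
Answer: 47967/50881 ≈ 0.94273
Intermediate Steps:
(-23*((-3 + 12) + 7)*2 + 48703)/(33772 + q) = (-23*((-3 + 12) + 7)*2 + 48703)/(33772 + 17109) = (-23*(9 + 7)*2 + 48703)/50881 = (-23*16*2 + 48703)*(1/50881) = (-368*2 + 48703)*(1/50881) = (-736 + 48703)*(1/50881) = 47967*(1/50881) = 47967/50881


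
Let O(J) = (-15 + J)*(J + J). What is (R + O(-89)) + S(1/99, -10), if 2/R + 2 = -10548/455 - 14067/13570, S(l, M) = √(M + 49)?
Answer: 599362572068/32377109 + √39 ≈ 18518.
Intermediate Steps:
S(l, M) = √(49 + M)
O(J) = 2*J*(-15 + J) (O(J) = (-15 + J)*(2*J) = 2*J*(-15 + J))
R = -2469740/32377109 (R = 2/(-2 + (-10548/455 - 14067/13570)) = 2/(-2 - 29907369/1234870) = 2/(-32377109/1234870) = 2*(-1234870/32377109) = -2469740/32377109 ≈ -0.076280)
(R + O(-89)) + S(1/99, -10) = (-2469740/32377109 + 2*(-89)*(-15 - 89)) + √(49 - 10) = (-2469740/32377109 + 2*(-89)*(-104)) + √39 = (-2469740/32377109 + 18512) + √39 = 599362572068/32377109 + √39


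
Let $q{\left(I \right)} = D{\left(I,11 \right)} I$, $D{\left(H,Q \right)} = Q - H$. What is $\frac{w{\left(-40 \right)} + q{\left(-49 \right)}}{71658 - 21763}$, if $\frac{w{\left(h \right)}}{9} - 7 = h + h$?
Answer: $- \frac{3597}{49895} \approx -0.072091$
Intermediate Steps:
$w{\left(h \right)} = 63 + 18 h$ ($w{\left(h \right)} = 63 + 9 \left(h + h\right) = 63 + 9 \cdot 2 h = 63 + 18 h$)
$q{\left(I \right)} = I \left(11 - I\right)$ ($q{\left(I \right)} = \left(11 - I\right) I = I \left(11 - I\right)$)
$\frac{w{\left(-40 \right)} + q{\left(-49 \right)}}{71658 - 21763} = \frac{\left(63 + 18 \left(-40\right)\right) - 49 \left(11 - -49\right)}{71658 - 21763} = \frac{\left(63 - 720\right) - 49 \left(11 + 49\right)}{49895} = \left(-657 - 2940\right) \frac{1}{49895} = \left(-3597\right) \frac{1}{49895} = - \frac{3597}{49895}$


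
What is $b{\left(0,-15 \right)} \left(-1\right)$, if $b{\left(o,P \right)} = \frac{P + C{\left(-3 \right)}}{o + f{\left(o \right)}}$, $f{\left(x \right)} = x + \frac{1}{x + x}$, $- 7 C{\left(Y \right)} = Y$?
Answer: $0$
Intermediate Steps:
$C{\left(Y \right)} = - \frac{Y}{7}$
$f{\left(x \right)} = x + \frac{1}{2 x}$
$b{\left(o,P \right)} = \frac{\frac{3}{7} + P}{\frac{1}{2 o} + 2 o}$ ($b{\left(o,P \right)} = \frac{P - - \frac{3}{7}}{o + \left(o + \frac{1}{2 o}\right)} = \frac{P + \frac{3}{7}}{\frac{1}{2 o} + 2 o} = \frac{\frac{3}{7} + P}{\frac{1}{2 o} + 2 o}$)
$b{\left(0,-15 \right)} \left(-1\right) = \frac{2}{7} \cdot 0 \frac{1}{1 + 4 \cdot 0^{2}} \left(3 + 7 \left(-15\right)\right) \left(-1\right) = \frac{2}{7} \cdot 0 \frac{1}{1 + 4 \cdot 0} \left(3 - 105\right) \left(-1\right) = \frac{2}{7} \cdot 0 \frac{1}{1 + 0} \left(-102\right) \left(-1\right) = \frac{2}{7} \cdot 0 \cdot 1^{-1} \left(-102\right) \left(-1\right) = \frac{2}{7} \cdot 0 \cdot 1 \left(-102\right) \left(-1\right) = 0 \left(-1\right) = 0$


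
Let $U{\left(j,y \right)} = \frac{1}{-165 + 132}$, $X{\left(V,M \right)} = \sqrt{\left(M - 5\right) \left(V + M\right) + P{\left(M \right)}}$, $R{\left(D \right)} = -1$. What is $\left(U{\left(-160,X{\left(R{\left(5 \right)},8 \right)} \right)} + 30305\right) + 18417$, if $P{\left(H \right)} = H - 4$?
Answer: $\frac{1607825}{33} \approx 48722.0$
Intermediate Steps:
$P{\left(H \right)} = -4 + H$
$X{\left(V,M \right)} = \sqrt{-4 + M + \left(-5 + M\right) \left(M + V\right)}$ ($X{\left(V,M \right)} = \sqrt{\left(M - 5\right) \left(V + M\right) + \left(-4 + M\right)} = \sqrt{\left(-5 + M\right) \left(M + V\right) + \left(-4 + M\right)} = \sqrt{-4 + M + \left(-5 + M\right) \left(M + V\right)}$)
$U{\left(j,y \right)} = - \frac{1}{33}$ ($U{\left(j,y \right)} = \frac{1}{-33} = - \frac{1}{33}$)
$\left(U{\left(-160,X{\left(R{\left(5 \right)},8 \right)} \right)} + 30305\right) + 18417 = \left(- \frac{1}{33} + 30305\right) + 18417 = \frac{1000064}{33} + 18417 = \frac{1607825}{33}$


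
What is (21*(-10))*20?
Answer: -4200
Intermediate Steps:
(21*(-10))*20 = -210*20 = -4200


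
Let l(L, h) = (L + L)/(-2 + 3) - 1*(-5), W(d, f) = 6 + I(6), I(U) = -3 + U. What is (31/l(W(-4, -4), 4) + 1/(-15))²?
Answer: 195364/119025 ≈ 1.6414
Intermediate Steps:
W(d, f) = 9 (W(d, f) = 6 + (-3 + 6) = 6 + 3 = 9)
l(L, h) = 5 + 2*L (l(L, h) = (2*L)/1 + 5 = (2*L)*1 + 5 = 2*L + 5 = 5 + 2*L)
(31/l(W(-4, -4), 4) + 1/(-15))² = (31/(5 + 2*9) + 1/(-15))² = (31/(5 + 18) + 1*(-1/15))² = (31/23 - 1/15)² = (442/345)² = 195364/119025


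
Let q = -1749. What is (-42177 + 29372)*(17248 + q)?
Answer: -198464695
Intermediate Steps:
(-42177 + 29372)*(17248 + q) = (-42177 + 29372)*(17248 - 1749) = -12805*15499 = -198464695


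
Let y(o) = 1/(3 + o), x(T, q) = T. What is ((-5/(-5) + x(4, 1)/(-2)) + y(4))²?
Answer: 36/49 ≈ 0.73469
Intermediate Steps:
((-5/(-5) + x(4, 1)/(-2)) + y(4))² = ((-5/(-5) + 4/(-2)) + 1/(3 + 4))² = ((-5*(-⅕) + 4*(-½)) + 1/7)² = ((1 - 2) + ⅐)² = (-1 + ⅐)² = (-6/7)² = 36/49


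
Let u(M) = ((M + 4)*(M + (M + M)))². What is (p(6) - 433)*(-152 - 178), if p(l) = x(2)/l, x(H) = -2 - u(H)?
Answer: 214280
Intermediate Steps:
u(M) = 9*M²*(4 + M)² (u(M) = ((4 + M)*(M + 2*M))² = ((4 + M)*(3*M))² = (3*M*(4 + M))² = 9*M²*(4 + M)²)
x(H) = -2 - 9*H²*(4 + H)²
p(l) = -1298/l (p(l) = (-2 - 9*2²*(4 + 2)²)/l = (-2 - 9*4*6²)/l = (-2 - 9*4*36)/l = (-2 - 1296)/l = -1298/l)
(p(6) - 433)*(-152 - 178) = (-1298/6 - 433)*(-152 - 178) = (-1298*⅙ - 433)*(-330) = (-649/3 - 433)*(-330) = -1948/3*(-330) = 214280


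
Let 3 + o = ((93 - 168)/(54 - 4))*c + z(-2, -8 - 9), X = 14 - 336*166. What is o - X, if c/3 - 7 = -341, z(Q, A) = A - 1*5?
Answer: 57240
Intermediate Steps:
z(Q, A) = -5 + A (z(Q, A) = A - 5 = -5 + A)
X = -55762 (X = 14 - 55776 = -55762)
c = -1002 (c = 21 + 3*(-341) = 21 - 1023 = -1002)
o = 1478 (o = -3 + (((93 - 168)/(54 - 4))*(-1002) + (-5 + (-8 - 9))) = -3 + (-75/50*(-1002) + (-5 - 17)) = -3 + (-75*1/50*(-1002) - 22) = -3 + (-3/2*(-1002) - 22) = -3 + (1503 - 22) = -3 + 1481 = 1478)
o - X = 1478 - 1*(-55762) = 1478 + 55762 = 57240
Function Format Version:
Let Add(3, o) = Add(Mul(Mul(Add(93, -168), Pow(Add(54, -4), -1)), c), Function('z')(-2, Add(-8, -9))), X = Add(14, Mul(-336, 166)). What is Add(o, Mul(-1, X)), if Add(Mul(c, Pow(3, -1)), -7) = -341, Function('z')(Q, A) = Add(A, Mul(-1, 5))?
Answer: 57240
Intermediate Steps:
Function('z')(Q, A) = Add(-5, A) (Function('z')(Q, A) = Add(A, -5) = Add(-5, A))
X = -55762 (X = Add(14, -55776) = -55762)
c = -1002 (c = Add(21, Mul(3, -341)) = Add(21, -1023) = -1002)
o = 1478 (o = Add(-3, Add(Mul(Mul(Add(93, -168), Pow(Add(54, -4), -1)), -1002), Add(-5, Add(-8, -9)))) = Add(-3, Add(Mul(Mul(-75, Pow(50, -1)), -1002), Add(-5, -17))) = Add(-3, Add(Mul(Mul(-75, Rational(1, 50)), -1002), -22)) = Add(-3, Add(Mul(Rational(-3, 2), -1002), -22)) = Add(-3, Add(1503, -22)) = Add(-3, 1481) = 1478)
Add(o, Mul(-1, X)) = Add(1478, Mul(-1, -55762)) = Add(1478, 55762) = 57240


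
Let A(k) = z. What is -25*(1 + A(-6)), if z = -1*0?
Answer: -25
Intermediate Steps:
z = 0
A(k) = 0
-25*(1 + A(-6)) = -25*(1 + 0) = -25*1 = -25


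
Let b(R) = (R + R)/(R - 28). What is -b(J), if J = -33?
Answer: -66/61 ≈ -1.0820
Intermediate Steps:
b(R) = 2*R/(-28 + R) (b(R) = (2*R)/(-28 + R) = 2*R/(-28 + R))
-b(J) = -2*(-33)/(-28 - 33) = -2*(-33)/(-61) = -2*(-33)*(-1)/61 = -1*66/61 = -66/61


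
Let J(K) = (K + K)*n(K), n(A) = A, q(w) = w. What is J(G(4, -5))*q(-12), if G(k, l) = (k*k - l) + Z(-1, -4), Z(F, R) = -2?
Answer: -8664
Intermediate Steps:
G(k, l) = -2 + k² - l (G(k, l) = (k*k - l) - 2 = (k² - l) - 2 = -2 + k² - l)
J(K) = 2*K² (J(K) = (K + K)*K = (2*K)*K = 2*K²)
J(G(4, -5))*q(-12) = (2*(-2 + 4² - 1*(-5))²)*(-12) = (2*(-2 + 16 + 5)²)*(-12) = (2*19²)*(-12) = (2*361)*(-12) = 722*(-12) = -8664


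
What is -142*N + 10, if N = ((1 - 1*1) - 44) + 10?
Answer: 4838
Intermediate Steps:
N = -34 (N = ((1 - 1) - 44) + 10 = (0 - 44) + 10 = -44 + 10 = -34)
-142*N + 10 = -142*(-34) + 10 = 4828 + 10 = 4838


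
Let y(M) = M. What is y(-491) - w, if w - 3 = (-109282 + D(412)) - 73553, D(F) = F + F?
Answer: 181517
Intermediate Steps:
D(F) = 2*F
w = -182008 (w = 3 + ((-109282 + 2*412) - 73553) = 3 + ((-109282 + 824) - 73553) = 3 + (-108458 - 73553) = 3 - 182011 = -182008)
y(-491) - w = -491 - 1*(-182008) = -491 + 182008 = 181517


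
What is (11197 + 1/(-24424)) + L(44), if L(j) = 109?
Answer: 276137743/24424 ≈ 11306.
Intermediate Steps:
(11197 + 1/(-24424)) + L(44) = (11197 + 1/(-24424)) + 109 = (11197 - 1/24424) + 109 = 273475527/24424 + 109 = 276137743/24424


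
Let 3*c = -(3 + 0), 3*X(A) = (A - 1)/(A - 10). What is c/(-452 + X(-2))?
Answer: 12/5423 ≈ 0.0022128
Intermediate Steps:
X(A) = (-1 + A)/(3*(-10 + A)) (X(A) = ((A - 1)/(A - 10))/3 = ((-1 + A)/(-10 + A))/3 = (-1 + A)/(3*(-10 + A)))
c = -1 (c = (-(3 + 0))/3 = (-1*3)/3 = (1/3)*(-3) = -1)
c/(-452 + X(-2)) = -1/(-452 + (-1 - 2)/(3*(-10 - 2))) = -1/(-452 + (1/3)*(-3)/(-12)) = -1/(-452 + (1/3)*(-1/12)*(-3)) = -1/(-452 + 1/12) = -1/(-5423/12) = -12/5423*(-1) = 12/5423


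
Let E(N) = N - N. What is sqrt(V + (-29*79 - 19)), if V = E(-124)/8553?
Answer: I*sqrt(2310) ≈ 48.062*I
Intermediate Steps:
E(N) = 0
V = 0 (V = 0/8553 = 0*(1/8553) = 0)
sqrt(V + (-29*79 - 19)) = sqrt(0 + (-29*79 - 19)) = sqrt(0 + (-2291 - 19)) = sqrt(0 - 2310) = sqrt(-2310) = I*sqrt(2310)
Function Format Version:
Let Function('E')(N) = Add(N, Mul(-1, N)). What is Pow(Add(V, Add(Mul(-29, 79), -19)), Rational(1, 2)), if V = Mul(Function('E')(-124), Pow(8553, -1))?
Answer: Mul(I, Pow(2310, Rational(1, 2))) ≈ Mul(48.062, I)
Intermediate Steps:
Function('E')(N) = 0
V = 0 (V = Mul(0, Pow(8553, -1)) = Mul(0, Rational(1, 8553)) = 0)
Pow(Add(V, Add(Mul(-29, 79), -19)), Rational(1, 2)) = Pow(Add(0, Add(Mul(-29, 79), -19)), Rational(1, 2)) = Pow(Add(0, Add(-2291, -19)), Rational(1, 2)) = Pow(Add(0, -2310), Rational(1, 2)) = Pow(-2310, Rational(1, 2)) = Mul(I, Pow(2310, Rational(1, 2)))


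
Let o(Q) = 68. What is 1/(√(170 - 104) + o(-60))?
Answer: 34/2279 - √66/4558 ≈ 0.013136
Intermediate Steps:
1/(√(170 - 104) + o(-60)) = 1/(√(170 - 104) + 68) = 1/(√66 + 68) = 1/(68 + √66)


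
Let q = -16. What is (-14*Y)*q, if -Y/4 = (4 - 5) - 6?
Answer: 6272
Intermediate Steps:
Y = 28 (Y = -4*((4 - 5) - 6) = -4*(-1 - 6) = -4*(-7) = 28)
(-14*Y)*q = -14*28*(-16) = -392*(-16) = 6272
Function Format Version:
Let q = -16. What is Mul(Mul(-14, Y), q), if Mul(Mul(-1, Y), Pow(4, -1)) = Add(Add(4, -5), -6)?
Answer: 6272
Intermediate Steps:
Y = 28 (Y = Mul(-4, Add(Add(4, -5), -6)) = Mul(-4, Add(-1, -6)) = Mul(-4, -7) = 28)
Mul(Mul(-14, Y), q) = Mul(Mul(-14, 28), -16) = Mul(-392, -16) = 6272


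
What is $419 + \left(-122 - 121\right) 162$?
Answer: $-38947$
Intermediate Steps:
$419 + \left(-122 - 121\right) 162 = 419 - 39366 = -38947$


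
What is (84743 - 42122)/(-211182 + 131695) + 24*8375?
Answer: 15976844379/79487 ≈ 2.0100e+5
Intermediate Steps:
(84743 - 42122)/(-211182 + 131695) + 24*8375 = 42621/(-79487) + 201000 = 42621*(-1/79487) + 201000 = -42621/79487 + 201000 = 15976844379/79487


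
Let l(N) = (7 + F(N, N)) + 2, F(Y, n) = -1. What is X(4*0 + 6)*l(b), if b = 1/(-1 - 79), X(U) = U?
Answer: 48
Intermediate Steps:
b = -1/80 (b = 1/(-80) = -1/80 ≈ -0.012500)
l(N) = 8 (l(N) = (7 - 1) + 2 = 6 + 2 = 8)
X(4*0 + 6)*l(b) = (4*0 + 6)*8 = (0 + 6)*8 = 6*8 = 48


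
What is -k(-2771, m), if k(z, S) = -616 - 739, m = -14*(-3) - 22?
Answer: 1355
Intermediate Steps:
m = 20 (m = 42 - 22 = 20)
k(z, S) = -1355
-k(-2771, m) = -1*(-1355) = 1355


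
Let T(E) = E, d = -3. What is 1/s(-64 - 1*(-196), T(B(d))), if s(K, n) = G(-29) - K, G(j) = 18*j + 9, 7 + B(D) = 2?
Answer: -1/645 ≈ -0.0015504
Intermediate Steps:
B(D) = -5 (B(D) = -7 + 2 = -5)
G(j) = 9 + 18*j
s(K, n) = -513 - K (s(K, n) = (9 + 18*(-29)) - K = (9 - 522) - K = -513 - K)
1/s(-64 - 1*(-196), T(B(d))) = 1/(-513 - (-64 - 1*(-196))) = 1/(-513 - (-64 + 196)) = 1/(-513 - 1*132) = 1/(-513 - 132) = 1/(-645) = -1/645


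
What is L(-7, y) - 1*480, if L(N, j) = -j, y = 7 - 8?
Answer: -479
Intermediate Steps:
y = -1
L(-7, y) - 1*480 = -1*(-1) - 1*480 = 1 - 480 = -479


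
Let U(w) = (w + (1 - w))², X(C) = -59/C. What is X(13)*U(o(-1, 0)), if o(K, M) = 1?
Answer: -59/13 ≈ -4.5385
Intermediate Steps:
U(w) = 1 (U(w) = 1² = 1)
X(13)*U(o(-1, 0)) = -59/13*1 = -59/13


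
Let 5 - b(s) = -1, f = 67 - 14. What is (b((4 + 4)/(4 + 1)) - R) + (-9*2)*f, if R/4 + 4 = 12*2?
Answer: -1028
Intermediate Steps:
f = 53
b(s) = 6 (b(s) = 5 - 1*(-1) = 5 + 1 = 6)
R = 80 (R = -16 + 4*(12*2) = -16 + 4*24 = -16 + 96 = 80)
(b((4 + 4)/(4 + 1)) - R) + (-9*2)*f = (6 - 1*80) - 9*2*53 = (6 - 80) - 18*53 = -74 - 954 = -1028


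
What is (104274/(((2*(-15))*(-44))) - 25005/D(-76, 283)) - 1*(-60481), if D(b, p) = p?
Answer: 3764964217/62260 ≈ 60472.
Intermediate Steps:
(104274/(((2*(-15))*(-44))) - 25005/D(-76, 283)) - 1*(-60481) = (104274/(((2*(-15))*(-44))) - 25005/283) - 1*(-60481) = (104274/((-30*(-44))) - 25005*1/283) + 60481 = (104274/1320 - 25005/283) + 60481 = (104274*(1/1320) - 25005/283) + 60481 = (17379/220 - 25005/283) + 60481 = -582843/62260 + 60481 = 3764964217/62260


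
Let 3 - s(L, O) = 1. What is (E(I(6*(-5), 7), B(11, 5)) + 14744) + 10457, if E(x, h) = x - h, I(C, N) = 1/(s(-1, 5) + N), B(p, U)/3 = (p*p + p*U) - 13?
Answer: 222409/9 ≈ 24712.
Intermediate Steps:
s(L, O) = 2 (s(L, O) = 3 - 1*1 = 3 - 1 = 2)
B(p, U) = -39 + 3*p² + 3*U*p (B(p, U) = 3*((p*p + p*U) - 13) = 3*((p² + U*p) - 13) = 3*(-13 + p² + U*p) = -39 + 3*p² + 3*U*p)
I(C, N) = 1/(2 + N)
(E(I(6*(-5), 7), B(11, 5)) + 14744) + 10457 = ((1/(2 + 7) - (-39 + 3*11² + 3*5*11)) + 14744) + 10457 = ((1/9 - (-39 + 3*121 + 165)) + 14744) + 10457 = ((⅑ - (-39 + 363 + 165)) + 14744) + 10457 = ((⅑ - 1*489) + 14744) + 10457 = ((⅑ - 489) + 14744) + 10457 = (-4400/9 + 14744) + 10457 = 128296/9 + 10457 = 222409/9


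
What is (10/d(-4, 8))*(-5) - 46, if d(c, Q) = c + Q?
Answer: -117/2 ≈ -58.500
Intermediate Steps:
d(c, Q) = Q + c
(10/d(-4, 8))*(-5) - 46 = (10/(8 - 4))*(-5) - 46 = (10/4)*(-5) - 46 = (10*(¼))*(-5) - 46 = (5/2)*(-5) - 46 = -25/2 - 46 = -117/2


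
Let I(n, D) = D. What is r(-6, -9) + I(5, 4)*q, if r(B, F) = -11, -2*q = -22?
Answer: 33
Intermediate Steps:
q = 11 (q = -1/2*(-22) = 11)
r(-6, -9) + I(5, 4)*q = -11 + 4*11 = -11 + 44 = 33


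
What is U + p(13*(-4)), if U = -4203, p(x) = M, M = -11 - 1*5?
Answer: -4219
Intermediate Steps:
M = -16 (M = -11 - 5 = -16)
p(x) = -16
U + p(13*(-4)) = -4203 - 16 = -4219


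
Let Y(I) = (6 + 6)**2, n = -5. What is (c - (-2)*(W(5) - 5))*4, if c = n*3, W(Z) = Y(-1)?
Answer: 1052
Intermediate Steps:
Y(I) = 144 (Y(I) = 12**2 = 144)
W(Z) = 144
c = -15 (c = -5*3 = -15)
(c - (-2)*(W(5) - 5))*4 = (-15 - (-2)*(144 - 5))*4 = (-15 - (-2)*139)*4 = (-15 - 1*(-278))*4 = (-15 + 278)*4 = 263*4 = 1052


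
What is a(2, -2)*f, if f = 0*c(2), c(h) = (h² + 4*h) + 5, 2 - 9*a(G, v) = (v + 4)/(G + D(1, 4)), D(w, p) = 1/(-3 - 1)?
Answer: 0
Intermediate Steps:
D(w, p) = -¼ (D(w, p) = 1/(-4) = -¼)
a(G, v) = 2/9 - (4 + v)/(9*(-¼ + G)) (a(G, v) = 2/9 - (v + 4)/(9*(G - ¼)) = 2/9 - (4 + v)/(9*(-¼ + G)))
c(h) = 5 + h² + 4*h
f = 0 (f = 0*(5 + 2² + 4*2) = 0*(5 + 4 + 8) = 0*17 = 0)
a(2, -2)*f = (2*(-9 - 2*(-2) + 4*2)/(9*(-1 + 4*2)))*0 = (2*(-9 + 4 + 8)/(9*(-1 + 8)))*0 = ((2/9)*3/7)*0 = ((2/9)*(⅐)*3)*0 = (2/21)*0 = 0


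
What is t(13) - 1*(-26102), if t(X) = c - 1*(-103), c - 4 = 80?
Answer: 26289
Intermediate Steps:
c = 84 (c = 4 + 80 = 84)
t(X) = 187 (t(X) = 84 - 1*(-103) = 84 + 103 = 187)
t(13) - 1*(-26102) = 187 - 1*(-26102) = 187 + 26102 = 26289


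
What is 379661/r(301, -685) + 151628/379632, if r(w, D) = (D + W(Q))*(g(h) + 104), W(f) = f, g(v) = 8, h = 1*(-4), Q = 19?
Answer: -2767108937/589948128 ≈ -4.6904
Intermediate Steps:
h = -4
r(w, D) = 2128 + 112*D (r(w, D) = (D + 19)*(8 + 104) = (19 + D)*112 = 2128 + 112*D)
379661/r(301, -685) + 151628/379632 = 379661/(2128 + 112*(-685)) + 151628/379632 = 379661/(2128 - 76720) + 151628*(1/379632) = 379661/(-74592) + 37907/94908 = 379661*(-1/74592) + 37907/94908 = -379661/74592 + 37907/94908 = -2767108937/589948128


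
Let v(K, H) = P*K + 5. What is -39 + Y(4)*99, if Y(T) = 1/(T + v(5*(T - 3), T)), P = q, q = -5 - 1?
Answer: -306/7 ≈ -43.714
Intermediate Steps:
q = -6
P = -6
v(K, H) = 5 - 6*K (v(K, H) = -6*K + 5 = 5 - 6*K)
Y(T) = 1/(95 - 29*T) (Y(T) = 1/(T + (5 - 30*(T - 3))) = 1/(T + (5 - 30*(-3 + T))) = 1/(T + (5 - 6*(-15 + 5*T))) = 1/(T + (5 + (90 - 30*T))) = 1/(T + (95 - 30*T)) = 1/(95 - 29*T))
-39 + Y(4)*99 = -39 + 99/(95 - 29*4) = -39 + 99/(95 - 116) = -39 + 99/(-21) = -39 - 1/21*99 = -39 - 33/7 = -306/7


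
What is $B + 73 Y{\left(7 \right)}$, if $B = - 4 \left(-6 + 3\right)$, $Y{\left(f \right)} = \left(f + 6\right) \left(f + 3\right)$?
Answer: $9502$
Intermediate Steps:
$Y{\left(f \right)} = \left(3 + f\right) \left(6 + f\right)$ ($Y{\left(f \right)} = \left(6 + f\right) \left(3 + f\right) = \left(3 + f\right) \left(6 + f\right)$)
$B = 12$ ($B = \left(-4\right) \left(-3\right) = 12$)
$B + 73 Y{\left(7 \right)} = 12 + 73 \left(18 + 7^{2} + 9 \cdot 7\right) = 12 + 73 \left(18 + 49 + 63\right) = 12 + 73 \cdot 130 = 12 + 9490 = 9502$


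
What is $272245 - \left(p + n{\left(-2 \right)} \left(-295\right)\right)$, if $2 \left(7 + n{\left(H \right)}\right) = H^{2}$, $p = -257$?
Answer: $271027$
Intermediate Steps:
$n{\left(H \right)} = -7 + \frac{H^{2}}{2}$
$272245 - \left(p + n{\left(-2 \right)} \left(-295\right)\right) = 272245 - \left(-257 + \left(-7 + \frac{\left(-2\right)^{2}}{2}\right) \left(-295\right)\right) = 272245 - \left(-257 + \left(-7 + \frac{1}{2} \cdot 4\right) \left(-295\right)\right) = 272245 - \left(-257 + \left(-7 + 2\right) \left(-295\right)\right) = 272245 - \left(-257 - -1475\right) = 272245 - \left(-257 + 1475\right) = 272245 - 1218 = 271027$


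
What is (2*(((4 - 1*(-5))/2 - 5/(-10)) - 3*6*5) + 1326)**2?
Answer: 1336336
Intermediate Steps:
(2*(((4 - 1*(-5))/2 - 5/(-10)) - 3*6*5) + 1326)**2 = (2*(((4 + 5)*(1/2) - 5*(-1/10)) - 18*5) + 1326)**2 = (2*((9*(1/2) + 1/2) - 90) + 1326)**2 = (2*((9/2 + 1/2) - 90) + 1326)**2 = (2*(5 - 90) + 1326)**2 = (2*(-85) + 1326)**2 = (-170 + 1326)**2 = 1156**2 = 1336336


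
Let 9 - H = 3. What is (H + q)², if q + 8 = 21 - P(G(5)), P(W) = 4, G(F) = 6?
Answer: 225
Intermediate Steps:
H = 6 (H = 9 - 1*3 = 9 - 3 = 6)
q = 9 (q = -8 + (21 - 1*4) = -8 + (21 - 4) = -8 + 17 = 9)
(H + q)² = (6 + 9)² = 15² = 225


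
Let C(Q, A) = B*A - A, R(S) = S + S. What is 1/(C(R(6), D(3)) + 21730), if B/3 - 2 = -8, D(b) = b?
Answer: 1/21673 ≈ 4.6140e-5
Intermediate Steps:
B = -18 (B = 6 + 3*(-8) = 6 - 24 = -18)
R(S) = 2*S
C(Q, A) = -19*A (C(Q, A) = -18*A - A = -19*A)
1/(C(R(6), D(3)) + 21730) = 1/(-19*3 + 21730) = 1/(-57 + 21730) = 1/21673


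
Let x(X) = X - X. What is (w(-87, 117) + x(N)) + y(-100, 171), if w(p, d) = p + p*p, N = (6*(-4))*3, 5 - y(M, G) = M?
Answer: 7587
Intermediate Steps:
y(M, G) = 5 - M
N = -72 (N = -24*3 = -72)
w(p, d) = p + p²
x(X) = 0
(w(-87, 117) + x(N)) + y(-100, 171) = (-87*(1 - 87) + 0) + (5 - 1*(-100)) = (-87*(-86) + 0) + (5 + 100) = (7482 + 0) + 105 = 7482 + 105 = 7587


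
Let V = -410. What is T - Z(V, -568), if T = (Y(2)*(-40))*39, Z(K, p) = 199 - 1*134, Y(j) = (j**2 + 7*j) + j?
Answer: -31265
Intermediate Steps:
Y(j) = j**2 + 8*j
Z(K, p) = 65 (Z(K, p) = 199 - 134 = 65)
T = -31200 (T = ((2*(8 + 2))*(-40))*39 = ((2*10)*(-40))*39 = (20*(-40))*39 = -800*39 = -31200)
T - Z(V, -568) = -31200 - 1*65 = -31200 - 65 = -31265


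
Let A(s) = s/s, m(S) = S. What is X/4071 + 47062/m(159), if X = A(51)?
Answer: 21287729/71921 ≈ 295.99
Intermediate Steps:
A(s) = 1
X = 1
X/4071 + 47062/m(159) = 1/4071 + 47062/159 = 21287729/71921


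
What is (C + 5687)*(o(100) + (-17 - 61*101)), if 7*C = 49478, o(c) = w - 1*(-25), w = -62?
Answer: -554918705/7 ≈ -7.9274e+7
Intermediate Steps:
o(c) = -37 (o(c) = -62 - 1*(-25) = -62 + 25 = -37)
C = 49478/7 (C = (⅐)*49478 = 49478/7 ≈ 7068.3)
(C + 5687)*(o(100) + (-17 - 61*101)) = (49478/7 + 5687)*(-37 + (-17 - 61*101)) = 89287*(-37 + (-17 - 6161))/7 = 89287*(-37 - 6178)/7 = (89287/7)*(-6215) = -554918705/7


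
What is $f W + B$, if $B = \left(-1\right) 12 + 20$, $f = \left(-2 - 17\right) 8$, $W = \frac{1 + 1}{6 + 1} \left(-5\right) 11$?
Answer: $\frac{16776}{7} \approx 2396.6$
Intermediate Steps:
$W = - \frac{110}{7}$ ($W = \frac{2}{7} \left(-5\right) 11 = \left(- \frac{10}{7}\right) 11 = - \frac{110}{7} \approx -15.714$)
$f = -152$ ($f = \left(-19\right) 8 = -152$)
$B = 8$ ($B = -12 + 20 = 8$)
$f W + B = \left(-152\right) \left(- \frac{110}{7}\right) + 8 = \frac{16720}{7} + 8 = \frac{16776}{7}$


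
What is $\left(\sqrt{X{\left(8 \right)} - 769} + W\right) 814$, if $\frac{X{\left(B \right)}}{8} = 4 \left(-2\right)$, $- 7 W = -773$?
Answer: $\frac{629222}{7} + 5698 i \sqrt{17} \approx 89889.0 + 23493.0 i$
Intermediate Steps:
$W = \frac{773}{7}$ ($W = \left(- \frac{1}{7}\right) \left(-773\right) = \frac{773}{7} \approx 110.43$)
$X{\left(B \right)} = -64$ ($X{\left(B \right)} = 8 \cdot 4 \left(-2\right) = 8 \left(-8\right) = -64$)
$\left(\sqrt{X{\left(8 \right)} - 769} + W\right) 814 = \left(\sqrt{-64 - 769} + \frac{773}{7}\right) 814 = \left(\sqrt{-833} + \frac{773}{7}\right) 814 = \left(7 i \sqrt{17} + \frac{773}{7}\right) 814 = \left(\frac{773}{7} + 7 i \sqrt{17}\right) 814 = \frac{629222}{7} + 5698 i \sqrt{17}$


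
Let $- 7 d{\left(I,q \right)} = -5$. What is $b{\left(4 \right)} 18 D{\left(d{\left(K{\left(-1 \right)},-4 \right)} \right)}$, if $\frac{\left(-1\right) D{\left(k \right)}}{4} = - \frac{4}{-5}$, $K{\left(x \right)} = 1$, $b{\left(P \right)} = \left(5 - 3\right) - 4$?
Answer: $\frac{576}{5} \approx 115.2$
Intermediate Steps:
$b{\left(P \right)} = -2$ ($b{\left(P \right)} = 2 - 4 = -2$)
$d{\left(I,q \right)} = \frac{5}{7}$ ($d{\left(I,q \right)} = \left(- \frac{1}{7}\right) \left(-5\right) = \frac{5}{7}$)
$D{\left(k \right)} = - \frac{16}{5}$ ($D{\left(k \right)} = - 4 \left(- \frac{4}{-5}\right) = - 4 \left(\left(-4\right) \left(- \frac{1}{5}\right)\right) = \left(-4\right) \frac{4}{5} = - \frac{16}{5}$)
$b{\left(4 \right)} 18 D{\left(d{\left(K{\left(-1 \right)},-4 \right)} \right)} = \left(-2\right) 18 \left(- \frac{16}{5}\right) = \left(-36\right) \left(- \frac{16}{5}\right) = \frac{576}{5}$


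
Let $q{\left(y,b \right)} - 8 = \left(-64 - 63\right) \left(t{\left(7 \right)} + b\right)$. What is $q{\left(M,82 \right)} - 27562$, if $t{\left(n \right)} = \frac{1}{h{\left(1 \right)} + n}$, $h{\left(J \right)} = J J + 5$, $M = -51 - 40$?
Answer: $- \frac{493711}{13} \approx -37978.0$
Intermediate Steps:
$M = -91$ ($M = -51 - 40 = -91$)
$h{\left(J \right)} = 5 + J^{2}$ ($h{\left(J \right)} = J^{2} + 5 = 5 + J^{2}$)
$t{\left(n \right)} = \frac{1}{6 + n}$ ($t{\left(n \right)} = \frac{1}{\left(5 + 1^{2}\right) + n} = \frac{1}{\left(5 + 1\right) + n} = \frac{1}{6 + n}$)
$q{\left(y,b \right)} = - \frac{23}{13} - 127 b$ ($q{\left(y,b \right)} = 8 + \left(-64 - 63\right) \left(\frac{1}{6 + 7} + b\right) = 8 - 127 \left(\frac{1}{13} + b\right) = 8 - \left(\frac{127}{13} + 127 b\right) = - \frac{23}{13} - 127 b$)
$q{\left(M,82 \right)} - 27562 = \left(- \frac{23}{13} - 10414\right) - 27562 = - \frac{135405}{13} - 27562 = - \frac{493711}{13}$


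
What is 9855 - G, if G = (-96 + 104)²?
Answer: 9791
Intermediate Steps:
G = 64 (G = 8² = 64)
9855 - G = 9855 - 1*64 = 9855 - 64 = 9791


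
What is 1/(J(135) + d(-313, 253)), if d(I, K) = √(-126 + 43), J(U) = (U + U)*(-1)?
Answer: -270/72983 - I*√83/72983 ≈ -0.0036995 - 0.00012483*I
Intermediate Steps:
J(U) = -2*U (J(U) = (2*U)*(-1) = -2*U)
d(I, K) = I*√83 (d(I, K) = √(-83) = I*√83)
1/(J(135) + d(-313, 253)) = 1/(-2*135 + I*√83) = 1/(-270 + I*√83)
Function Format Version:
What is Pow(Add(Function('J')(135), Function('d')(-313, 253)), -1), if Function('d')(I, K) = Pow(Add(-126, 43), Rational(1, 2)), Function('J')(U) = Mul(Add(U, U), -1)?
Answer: Add(Rational(-270, 72983), Mul(Rational(-1, 72983), I, Pow(83, Rational(1, 2)))) ≈ Add(-0.0036995, Mul(-0.00012483, I))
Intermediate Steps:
Function('J')(U) = Mul(-2, U) (Function('J')(U) = Mul(Mul(2, U), -1) = Mul(-2, U))
Function('d')(I, K) = Mul(I, Pow(83, Rational(1, 2))) (Function('d')(I, K) = Pow(-83, Rational(1, 2)) = Mul(I, Pow(83, Rational(1, 2))))
Pow(Add(Function('J')(135), Function('d')(-313, 253)), -1) = Pow(Add(Mul(-2, 135), Mul(I, Pow(83, Rational(1, 2)))), -1) = Pow(Add(-270, Mul(I, Pow(83, Rational(1, 2)))), -1)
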